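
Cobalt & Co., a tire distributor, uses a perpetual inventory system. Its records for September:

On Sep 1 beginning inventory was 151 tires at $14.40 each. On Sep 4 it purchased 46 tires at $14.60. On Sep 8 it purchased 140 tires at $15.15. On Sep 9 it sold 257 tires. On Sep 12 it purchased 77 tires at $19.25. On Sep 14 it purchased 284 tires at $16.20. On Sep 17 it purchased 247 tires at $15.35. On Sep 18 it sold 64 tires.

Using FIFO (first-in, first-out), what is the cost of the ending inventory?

Sep 9, 257 sold [FIFO — oldest first]: 151 @ $14.40 + 46 @ $14.60 + 60 @ $15.15 = $3,755.00
Sep 18, 64 sold [FIFO — oldest first]: 64 @ $15.15 = $969.60
Total COGS = $3,755.00 + $969.60 = $4,724.60
Ending inventory: 16 @ $15.15 + 77 @ $19.25 + 284 @ $16.20 + 247 @ $15.35 = $10,116.90

Ending inventory = $10,116.90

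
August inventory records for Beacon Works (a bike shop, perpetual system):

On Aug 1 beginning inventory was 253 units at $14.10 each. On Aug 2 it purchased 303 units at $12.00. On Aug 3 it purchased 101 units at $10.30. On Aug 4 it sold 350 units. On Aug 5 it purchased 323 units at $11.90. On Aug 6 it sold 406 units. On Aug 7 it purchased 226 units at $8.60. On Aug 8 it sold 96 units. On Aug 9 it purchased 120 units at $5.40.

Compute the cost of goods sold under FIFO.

Aug 4, 350 sold [FIFO — oldest first]: 253 @ $14.10 + 97 @ $12.00 = $4,731.30
Aug 6, 406 sold [FIFO — oldest first]: 206 @ $12.00 + 101 @ $10.30 + 99 @ $11.90 = $4,690.40
Aug 8, 96 sold [FIFO — oldest first]: 96 @ $11.90 = $1,142.40
Total COGS = $4,731.30 + $4,690.40 + $1,142.40 = $10,564.10
Ending inventory: 128 @ $11.90 + 226 @ $8.60 + 120 @ $5.40 = $4,114.80
Check: goods available $14,678.90 = COGS $10,564.10 + ending $4,114.80

COGS = $10,564.10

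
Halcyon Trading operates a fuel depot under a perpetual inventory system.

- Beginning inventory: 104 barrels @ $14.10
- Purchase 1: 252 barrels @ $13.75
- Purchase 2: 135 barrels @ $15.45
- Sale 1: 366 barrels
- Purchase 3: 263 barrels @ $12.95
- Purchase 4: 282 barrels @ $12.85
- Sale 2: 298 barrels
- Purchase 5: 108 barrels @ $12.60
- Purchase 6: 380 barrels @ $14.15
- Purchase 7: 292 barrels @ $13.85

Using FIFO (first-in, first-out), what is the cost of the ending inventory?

Sale 1 (366) [FIFO — oldest first]: 104 @ $14.10 + 252 @ $13.75 + 10 @ $15.45 = $5,085.90
Sale 2 (298) [FIFO — oldest first]: 125 @ $15.45 + 173 @ $12.95 = $4,171.60
Total COGS = $5,085.90 + $4,171.60 = $9,257.50
Ending inventory: 90 @ $12.95 + 282 @ $12.85 + 108 @ $12.60 + 380 @ $14.15 + 292 @ $13.85 = $15,571.20
Check: goods available $24,828.70 = COGS $9,257.50 + ending $15,571.20

Ending inventory = $15,571.20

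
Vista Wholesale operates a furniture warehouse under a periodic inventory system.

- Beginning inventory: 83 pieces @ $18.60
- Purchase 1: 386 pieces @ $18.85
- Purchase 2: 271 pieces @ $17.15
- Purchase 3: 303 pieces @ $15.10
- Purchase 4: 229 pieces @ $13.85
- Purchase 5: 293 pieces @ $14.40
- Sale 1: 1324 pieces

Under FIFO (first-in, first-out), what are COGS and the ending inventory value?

Sale 1 (1324) [FIFO — oldest first]: 83 @ $18.60 + 386 @ $18.85 + 271 @ $17.15 + 303 @ $15.10 + 229 @ $13.85 + 52 @ $14.40 = $21,963.30
Ending inventory: 241 @ $14.40 = $3,470.40

COGS = $21,963.30; ending inventory = $3,470.40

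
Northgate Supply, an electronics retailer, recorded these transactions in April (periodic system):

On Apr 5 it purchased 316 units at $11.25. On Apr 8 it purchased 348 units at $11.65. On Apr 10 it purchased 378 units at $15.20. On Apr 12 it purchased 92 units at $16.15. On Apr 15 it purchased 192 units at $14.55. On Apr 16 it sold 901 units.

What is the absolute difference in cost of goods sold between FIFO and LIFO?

$1,597.75

FIFO COGS: 316 @ $11.25 + 348 @ $11.65 + 237 @ $15.20 = $11,211.60
LIFO COGS: 192 @ $14.55 + 92 @ $16.15 + 378 @ $15.20 + 239 @ $11.65 = $12,809.35
Difference = |$11,211.60 − $12,809.35| = $1,597.75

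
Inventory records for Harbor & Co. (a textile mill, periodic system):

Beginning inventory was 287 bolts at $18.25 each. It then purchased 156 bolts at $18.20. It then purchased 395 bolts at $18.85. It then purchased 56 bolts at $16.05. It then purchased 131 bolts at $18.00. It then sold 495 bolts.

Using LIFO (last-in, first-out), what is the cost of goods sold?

COGS = $9,062.60

Sale 1 (495) [LIFO — newest first]: 131 @ $18.00 + 56 @ $16.05 + 308 @ $18.85 = $9,062.60
Ending inventory: 287 @ $18.25 + 156 @ $18.20 + 87 @ $18.85 = $9,716.90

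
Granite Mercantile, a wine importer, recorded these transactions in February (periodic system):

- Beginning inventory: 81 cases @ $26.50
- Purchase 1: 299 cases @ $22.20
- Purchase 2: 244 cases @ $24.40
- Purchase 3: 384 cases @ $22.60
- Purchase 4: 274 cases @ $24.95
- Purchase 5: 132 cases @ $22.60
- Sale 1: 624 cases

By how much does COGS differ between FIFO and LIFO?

$8.40

FIFO COGS: 81 @ $26.50 + 299 @ $22.20 + 244 @ $24.40 = $14,737.90
LIFO COGS: 132 @ $22.60 + 274 @ $24.95 + 218 @ $22.60 = $14,746.30
Difference = |$14,737.90 − $14,746.30| = $8.40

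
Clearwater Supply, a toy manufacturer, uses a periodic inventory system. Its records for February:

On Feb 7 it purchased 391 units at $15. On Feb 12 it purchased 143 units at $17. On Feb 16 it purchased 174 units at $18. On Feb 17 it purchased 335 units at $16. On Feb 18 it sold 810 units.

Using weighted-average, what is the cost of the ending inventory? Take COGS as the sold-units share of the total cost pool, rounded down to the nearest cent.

Ending inventory = $3,750.34

Feb 18, sell 810: 810/1043 × $16,788.00 → $13,037.66
Ending inventory (cost pool remaining) = $3,750.34
Check: goods available $16,788.00 = COGS $13,037.66 + ending $3,750.34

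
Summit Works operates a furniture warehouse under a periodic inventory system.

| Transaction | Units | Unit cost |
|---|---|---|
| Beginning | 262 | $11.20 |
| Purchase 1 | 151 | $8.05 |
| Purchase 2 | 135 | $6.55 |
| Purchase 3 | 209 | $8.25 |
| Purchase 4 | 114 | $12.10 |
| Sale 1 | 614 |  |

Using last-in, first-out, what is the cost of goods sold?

Sale 1 (614) [LIFO — newest first]: 114 @ $12.10 + 209 @ $8.25 + 135 @ $6.55 + 151 @ $8.05 + 5 @ $11.20 = $5,259.45
Ending inventory: 257 @ $11.20 = $2,878.40

COGS = $5,259.45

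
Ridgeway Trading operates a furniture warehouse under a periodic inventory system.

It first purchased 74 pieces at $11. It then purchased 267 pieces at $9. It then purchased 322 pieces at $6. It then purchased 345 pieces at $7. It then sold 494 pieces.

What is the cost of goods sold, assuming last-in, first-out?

COGS = $3,309

Sale 1 (494) [LIFO — newest first]: 345 @ $7 + 149 @ $6 = $3,309
Ending inventory: 74 @ $11 + 267 @ $9 + 173 @ $6 = $4,255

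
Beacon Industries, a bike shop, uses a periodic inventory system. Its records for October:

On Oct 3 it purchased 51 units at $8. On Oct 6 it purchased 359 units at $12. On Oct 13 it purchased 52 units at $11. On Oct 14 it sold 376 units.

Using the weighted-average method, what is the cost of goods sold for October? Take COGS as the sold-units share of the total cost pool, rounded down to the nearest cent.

Oct 14, sell 376: 376/462 × $5,288.00 → $4,303.65
Ending inventory (cost pool remaining) = $984.35

COGS = $4,303.65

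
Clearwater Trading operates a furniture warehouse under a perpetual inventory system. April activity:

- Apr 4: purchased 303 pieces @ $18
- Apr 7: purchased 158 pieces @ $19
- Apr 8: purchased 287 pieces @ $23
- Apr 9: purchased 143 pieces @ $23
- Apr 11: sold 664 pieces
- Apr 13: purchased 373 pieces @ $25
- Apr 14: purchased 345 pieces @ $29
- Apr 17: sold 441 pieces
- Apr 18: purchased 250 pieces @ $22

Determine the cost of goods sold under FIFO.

Apr 11, 664 sold [FIFO — oldest first]: 303 @ $18 + 158 @ $19 + 203 @ $23 = $13,125
Apr 17, 441 sold [FIFO — oldest first]: 84 @ $23 + 143 @ $23 + 214 @ $25 = $10,571
Total COGS = $13,125 + $10,571 = $23,696
Ending inventory: 159 @ $25 + 345 @ $29 + 250 @ $22 = $19,480

COGS = $23,696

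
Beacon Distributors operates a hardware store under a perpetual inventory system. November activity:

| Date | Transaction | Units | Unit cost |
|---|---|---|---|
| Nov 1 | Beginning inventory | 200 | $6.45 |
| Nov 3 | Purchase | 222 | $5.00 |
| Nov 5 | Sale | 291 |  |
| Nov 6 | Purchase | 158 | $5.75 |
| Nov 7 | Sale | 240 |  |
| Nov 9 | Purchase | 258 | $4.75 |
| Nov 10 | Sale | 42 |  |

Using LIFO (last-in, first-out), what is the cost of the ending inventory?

Ending inventory = $1,342.05

Nov 5, 291 sold [LIFO — newest first]: 222 @ $5.00 + 69 @ $6.45 = $1,555.05
Nov 7, 240 sold [LIFO — newest first]: 158 @ $5.75 + 82 @ $6.45 = $1,437.40
Nov 10, 42 sold [LIFO — newest first]: 42 @ $4.75 = $199.50
Total COGS = $1,555.05 + $1,437.40 + $199.50 = $3,191.95
Ending inventory: 49 @ $6.45 + 216 @ $4.75 = $1,342.05
Check: goods available $4,534.00 = COGS $3,191.95 + ending $1,342.05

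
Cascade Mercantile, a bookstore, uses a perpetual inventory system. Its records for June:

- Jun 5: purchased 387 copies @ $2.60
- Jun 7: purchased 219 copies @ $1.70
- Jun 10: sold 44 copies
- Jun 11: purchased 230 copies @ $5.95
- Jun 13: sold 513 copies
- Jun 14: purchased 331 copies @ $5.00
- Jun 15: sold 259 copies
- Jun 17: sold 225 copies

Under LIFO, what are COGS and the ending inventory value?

Jun 10, 44 sold [LIFO — newest first]: 44 @ $1.70 = $74.80
Jun 13, 513 sold [LIFO — newest first]: 230 @ $5.95 + 175 @ $1.70 + 108 @ $2.60 = $1,946.80
Jun 15, 259 sold [LIFO — newest first]: 259 @ $5.00 = $1,295.00
Jun 17, 225 sold [LIFO — newest first]: 72 @ $5.00 + 153 @ $2.60 = $757.80
Total COGS = $74.80 + $1,946.80 + $1,295.00 + $757.80 = $4,074.40
Ending inventory: 126 @ $2.60 = $327.60
Check: goods available $4,402.00 = COGS $4,074.40 + ending $327.60

COGS = $4,074.40; ending inventory = $327.60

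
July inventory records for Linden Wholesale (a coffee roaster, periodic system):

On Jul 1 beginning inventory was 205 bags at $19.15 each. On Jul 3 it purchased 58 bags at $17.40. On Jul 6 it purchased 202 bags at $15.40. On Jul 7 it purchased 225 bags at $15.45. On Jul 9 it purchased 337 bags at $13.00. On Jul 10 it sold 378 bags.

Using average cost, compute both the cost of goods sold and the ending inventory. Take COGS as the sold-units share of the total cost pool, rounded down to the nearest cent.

Jul 10, sell 378: 378/1027 × $15,903.00 → $5,853.29
Ending inventory (cost pool remaining) = $10,049.71
Check: goods available $15,903.00 = COGS $5,853.29 + ending $10,049.71

COGS = $5,853.29; ending inventory = $10,049.71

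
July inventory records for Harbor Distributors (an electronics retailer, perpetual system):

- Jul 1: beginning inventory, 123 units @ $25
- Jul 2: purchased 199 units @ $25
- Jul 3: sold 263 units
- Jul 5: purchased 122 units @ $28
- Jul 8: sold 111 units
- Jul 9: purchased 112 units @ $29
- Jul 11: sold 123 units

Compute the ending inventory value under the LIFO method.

Ending inventory = $1,475

Jul 3, 263 sold [LIFO — newest first]: 199 @ $25 + 64 @ $25 = $6,575
Jul 8, 111 sold [LIFO — newest first]: 111 @ $28 = $3,108
Jul 11, 123 sold [LIFO — newest first]: 112 @ $29 + 11 @ $28 = $3,556
Total COGS = $6,575 + $3,108 + $3,556 = $13,239
Ending inventory: 59 @ $25 = $1,475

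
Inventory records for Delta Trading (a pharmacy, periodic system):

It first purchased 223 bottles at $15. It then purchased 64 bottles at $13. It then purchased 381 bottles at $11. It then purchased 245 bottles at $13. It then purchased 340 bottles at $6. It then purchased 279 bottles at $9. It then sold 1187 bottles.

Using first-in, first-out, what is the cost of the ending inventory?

Sale 1 (1187) [FIFO — oldest first]: 223 @ $15 + 64 @ $13 + 381 @ $11 + 245 @ $13 + 274 @ $6 = $13,197
Ending inventory: 66 @ $6 + 279 @ $9 = $2,907
Check: goods available $16,104 = COGS $13,197 + ending $2,907

Ending inventory = $2,907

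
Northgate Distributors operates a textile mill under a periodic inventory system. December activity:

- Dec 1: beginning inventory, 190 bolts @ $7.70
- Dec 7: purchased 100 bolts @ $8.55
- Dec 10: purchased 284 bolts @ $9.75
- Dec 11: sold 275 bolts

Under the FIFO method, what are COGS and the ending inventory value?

Dec 11, 275 sold [FIFO — oldest first]: 190 @ $7.70 + 85 @ $8.55 = $2,189.75
Ending inventory: 15 @ $8.55 + 284 @ $9.75 = $2,897.25

COGS = $2,189.75; ending inventory = $2,897.25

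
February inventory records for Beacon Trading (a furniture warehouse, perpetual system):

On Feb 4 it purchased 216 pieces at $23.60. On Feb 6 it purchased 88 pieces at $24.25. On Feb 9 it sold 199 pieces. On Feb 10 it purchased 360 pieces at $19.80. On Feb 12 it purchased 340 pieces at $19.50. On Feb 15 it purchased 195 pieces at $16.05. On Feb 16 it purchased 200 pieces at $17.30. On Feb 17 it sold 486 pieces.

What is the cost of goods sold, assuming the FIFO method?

Feb 9, 199 sold [FIFO — oldest first]: 199 @ $23.60 = $4,696.40
Feb 17, 486 sold [FIFO — oldest first]: 17 @ $23.60 + 88 @ $24.25 + 360 @ $19.80 + 21 @ $19.50 = $10,072.70
Total COGS = $4,696.40 + $10,072.70 = $14,769.10
Ending inventory: 319 @ $19.50 + 195 @ $16.05 + 200 @ $17.30 = $12,810.25
Check: goods available $27,579.35 = COGS $14,769.10 + ending $12,810.25

COGS = $14,769.10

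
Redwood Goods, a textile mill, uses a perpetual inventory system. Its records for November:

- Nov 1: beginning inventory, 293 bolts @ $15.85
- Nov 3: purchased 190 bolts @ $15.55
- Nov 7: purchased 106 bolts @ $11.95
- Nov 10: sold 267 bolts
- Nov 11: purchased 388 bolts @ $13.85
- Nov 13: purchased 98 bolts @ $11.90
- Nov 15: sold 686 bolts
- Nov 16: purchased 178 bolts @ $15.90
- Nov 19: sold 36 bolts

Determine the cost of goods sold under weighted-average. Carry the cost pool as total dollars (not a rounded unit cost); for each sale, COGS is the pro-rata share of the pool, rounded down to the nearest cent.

After Nov 1: 293 on hand, pool $4,644.05 (≈ $15.8500 each)
After Nov 3: 483 on hand, pool $7,598.55 (≈ $15.7320 each)
After Nov 7: 589 on hand, pool $8,865.25 (≈ $15.0514 each)
Nov 10, sell 267: 267/589 × $8,865.25 → $4,018.71
After Nov 11: 710 on hand, pool $10,220.34 (≈ $14.3948 each)
After Nov 13: 808 on hand, pool $11,386.54 (≈ $14.0923 each)
Nov 15, sell 686: 686/808 × $11,386.54 → $9,667.28
After Nov 16: 300 on hand, pool $4,549.46 (≈ $15.1649 each)
Nov 19, sell 36: 36/300 × $4,549.46 → $545.93
Total COGS = $4,018.71 + $9,667.28 + $545.93 = $14,231.92
Ending inventory (cost pool remaining) = $4,003.53

COGS = $14,231.92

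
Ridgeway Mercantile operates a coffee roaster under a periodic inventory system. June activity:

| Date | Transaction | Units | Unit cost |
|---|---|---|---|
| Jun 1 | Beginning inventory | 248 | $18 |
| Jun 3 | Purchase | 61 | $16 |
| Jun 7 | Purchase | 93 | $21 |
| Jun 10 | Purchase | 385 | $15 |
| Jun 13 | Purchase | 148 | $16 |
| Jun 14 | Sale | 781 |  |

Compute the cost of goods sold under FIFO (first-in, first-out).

COGS = $13,078

Jun 14, 781 sold [FIFO — oldest first]: 248 @ $18 + 61 @ $16 + 93 @ $21 + 379 @ $15 = $13,078
Ending inventory: 6 @ $15 + 148 @ $16 = $2,458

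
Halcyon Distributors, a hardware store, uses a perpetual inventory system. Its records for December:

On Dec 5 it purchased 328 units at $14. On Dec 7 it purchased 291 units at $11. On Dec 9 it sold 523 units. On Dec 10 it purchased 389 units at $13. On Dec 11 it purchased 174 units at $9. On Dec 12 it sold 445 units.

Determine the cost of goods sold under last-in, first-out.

Dec 9, 523 sold [LIFO — newest first]: 291 @ $11 + 232 @ $14 = $6,449
Dec 12, 445 sold [LIFO — newest first]: 174 @ $9 + 271 @ $13 = $5,089
Total COGS = $6,449 + $5,089 = $11,538
Ending inventory: 96 @ $14 + 118 @ $13 = $2,878

COGS = $11,538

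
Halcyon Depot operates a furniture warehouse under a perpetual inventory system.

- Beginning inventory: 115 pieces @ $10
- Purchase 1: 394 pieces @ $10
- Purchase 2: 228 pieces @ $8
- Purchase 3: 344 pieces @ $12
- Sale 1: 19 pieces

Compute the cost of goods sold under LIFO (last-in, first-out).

COGS = $228

Sale 1 (19) [LIFO — newest first]: 19 @ $12 = $228
Ending inventory: 115 @ $10 + 394 @ $10 + 228 @ $8 + 325 @ $12 = $10,814
Check: goods available $11,042 = COGS $228 + ending $10,814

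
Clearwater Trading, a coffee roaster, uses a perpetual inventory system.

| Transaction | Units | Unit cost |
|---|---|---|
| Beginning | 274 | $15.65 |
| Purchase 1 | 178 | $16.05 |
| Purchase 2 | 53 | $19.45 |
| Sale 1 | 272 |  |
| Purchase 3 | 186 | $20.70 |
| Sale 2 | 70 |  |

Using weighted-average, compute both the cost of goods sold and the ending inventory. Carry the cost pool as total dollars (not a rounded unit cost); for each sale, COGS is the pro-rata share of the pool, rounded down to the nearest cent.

After Beginning: 274 on hand, pool $4,288.10 (≈ $15.6500 each)
After Purchase 1: 452 on hand, pool $7,145.00 (≈ $15.8075 each)
After Purchase 2: 505 on hand, pool $8,175.85 (≈ $16.1898 each)
Sale 1, sell 272: 272/505 × $8,175.85 → $4,403.62
After Purchase 3: 419 on hand, pool $7,622.43 (≈ $18.1920 each)
Sale 2, sell 70: 70/419 × $7,622.43 → $1,273.43
Total COGS = $4,403.62 + $1,273.43 = $5,677.05
Ending inventory (cost pool remaining) = $6,349.00

COGS = $5,677.05; ending inventory = $6,349.00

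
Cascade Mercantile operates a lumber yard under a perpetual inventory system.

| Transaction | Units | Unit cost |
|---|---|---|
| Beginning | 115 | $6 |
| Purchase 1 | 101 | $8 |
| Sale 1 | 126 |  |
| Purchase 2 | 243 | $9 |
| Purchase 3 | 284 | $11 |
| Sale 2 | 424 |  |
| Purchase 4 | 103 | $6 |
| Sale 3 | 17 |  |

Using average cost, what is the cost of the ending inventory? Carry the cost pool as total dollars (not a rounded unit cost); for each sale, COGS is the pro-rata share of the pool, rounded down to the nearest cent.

Ending inventory = $2,332.44

After Beginning: 115 on hand, pool $690.00 (≈ $6.0000 each)
After Purchase 1: 216 on hand, pool $1,498.00 (≈ $6.9352 each)
Sale 1, sell 126: 126/216 × $1,498.00 → $873.83
After Purchase 2: 333 on hand, pool $2,811.17 (≈ $8.4420 each)
After Purchase 3: 617 on hand, pool $5,935.17 (≈ $9.6194 each)
Sale 2, sell 424: 424/617 × $5,935.17 → $4,078.62
After Purchase 4: 296 on hand, pool $2,474.55 (≈ $8.3600 each)
Sale 3, sell 17: 17/296 × $2,474.55 → $142.11
Total COGS = $873.83 + $4,078.62 + $142.11 = $5,094.56
Ending inventory (cost pool remaining) = $2,332.44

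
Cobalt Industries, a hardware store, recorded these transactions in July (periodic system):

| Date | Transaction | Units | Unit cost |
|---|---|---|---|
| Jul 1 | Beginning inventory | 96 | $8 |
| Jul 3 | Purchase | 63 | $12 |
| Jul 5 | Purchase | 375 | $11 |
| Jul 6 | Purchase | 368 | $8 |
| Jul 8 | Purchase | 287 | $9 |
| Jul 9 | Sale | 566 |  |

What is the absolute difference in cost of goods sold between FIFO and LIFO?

FIFO COGS: 96 @ $8 + 63 @ $12 + 375 @ $11 + 32 @ $8 = $5,905
LIFO COGS: 287 @ $9 + 279 @ $8 = $4,815
Difference = |$5,905 − $4,815| = $1,090

$1,090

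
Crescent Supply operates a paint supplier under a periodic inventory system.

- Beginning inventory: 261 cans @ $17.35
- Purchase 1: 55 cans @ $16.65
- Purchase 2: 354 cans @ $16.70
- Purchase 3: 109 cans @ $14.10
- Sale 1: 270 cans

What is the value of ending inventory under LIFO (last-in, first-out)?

Ending inventory = $8,667.20

Sale 1 (270) [LIFO — newest first]: 109 @ $14.10 + 161 @ $16.70 = $4,225.60
Ending inventory: 261 @ $17.35 + 55 @ $16.65 + 193 @ $16.70 = $8,667.20
Check: goods available $12,892.80 = COGS $4,225.60 + ending $8,667.20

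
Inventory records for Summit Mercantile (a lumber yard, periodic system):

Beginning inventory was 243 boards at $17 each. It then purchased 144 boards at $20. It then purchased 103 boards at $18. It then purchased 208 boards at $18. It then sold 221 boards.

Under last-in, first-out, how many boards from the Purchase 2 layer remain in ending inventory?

90

Sale 1 (221) [LIFO — newest first]: 208 @ $18 + 13 @ $18 = $3,978
Ending inventory: 243 @ $17 + 144 @ $20 + 90 @ $18 = $8,631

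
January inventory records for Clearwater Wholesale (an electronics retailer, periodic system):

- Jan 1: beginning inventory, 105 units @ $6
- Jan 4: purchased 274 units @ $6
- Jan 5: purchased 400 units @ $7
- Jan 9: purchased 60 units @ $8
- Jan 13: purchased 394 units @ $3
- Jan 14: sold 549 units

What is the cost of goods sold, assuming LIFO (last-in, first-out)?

COGS = $2,327

Jan 14, 549 sold [LIFO — newest first]: 394 @ $3 + 60 @ $8 + 95 @ $7 = $2,327
Ending inventory: 105 @ $6 + 274 @ $6 + 305 @ $7 = $4,409
Check: goods available $6,736 = COGS $2,327 + ending $4,409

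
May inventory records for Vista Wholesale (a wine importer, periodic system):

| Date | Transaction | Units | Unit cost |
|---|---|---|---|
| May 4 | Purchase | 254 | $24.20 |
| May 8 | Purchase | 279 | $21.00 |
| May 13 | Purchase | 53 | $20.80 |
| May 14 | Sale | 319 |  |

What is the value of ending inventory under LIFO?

Ending inventory = $6,419.80

May 14, 319 sold [LIFO — newest first]: 53 @ $20.80 + 266 @ $21.00 = $6,688.40
Ending inventory: 254 @ $24.20 + 13 @ $21.00 = $6,419.80
Check: goods available $13,108.20 = COGS $6,688.40 + ending $6,419.80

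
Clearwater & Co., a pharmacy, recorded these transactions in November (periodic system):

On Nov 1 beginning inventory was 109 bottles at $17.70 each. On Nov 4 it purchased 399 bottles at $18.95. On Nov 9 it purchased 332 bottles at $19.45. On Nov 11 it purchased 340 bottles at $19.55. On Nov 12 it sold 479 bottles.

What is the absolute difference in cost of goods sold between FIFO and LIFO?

FIFO COGS: 109 @ $17.70 + 370 @ $18.95 = $8,940.80
LIFO COGS: 340 @ $19.55 + 139 @ $19.45 = $9,350.55
Difference = |$8,940.80 − $9,350.55| = $409.75

$409.75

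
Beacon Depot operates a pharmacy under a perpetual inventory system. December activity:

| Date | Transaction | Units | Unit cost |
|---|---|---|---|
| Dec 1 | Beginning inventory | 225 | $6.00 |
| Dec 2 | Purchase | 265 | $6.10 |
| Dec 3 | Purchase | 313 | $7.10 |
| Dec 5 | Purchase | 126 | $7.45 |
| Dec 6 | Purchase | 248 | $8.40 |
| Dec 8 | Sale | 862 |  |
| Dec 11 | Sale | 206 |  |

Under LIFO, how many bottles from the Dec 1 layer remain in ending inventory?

Dec 8, 862 sold [LIFO — newest first]: 248 @ $8.40 + 126 @ $7.45 + 313 @ $7.10 + 175 @ $6.10 = $6,311.70
Dec 11, 206 sold [LIFO — newest first]: 90 @ $6.10 + 116 @ $6.00 = $1,245.00
Total COGS = $6,311.70 + $1,245.00 = $7,556.70
Ending inventory: 109 @ $6.00 = $654.00

109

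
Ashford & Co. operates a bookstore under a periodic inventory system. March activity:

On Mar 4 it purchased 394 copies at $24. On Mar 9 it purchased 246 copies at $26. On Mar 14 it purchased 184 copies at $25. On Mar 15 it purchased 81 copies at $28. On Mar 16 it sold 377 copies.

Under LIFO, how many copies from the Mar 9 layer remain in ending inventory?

134

Mar 16, 377 sold [LIFO — newest first]: 81 @ $28 + 184 @ $25 + 112 @ $26 = $9,780
Ending inventory: 394 @ $24 + 134 @ $26 = $12,940
Check: goods available $22,720 = COGS $9,780 + ending $12,940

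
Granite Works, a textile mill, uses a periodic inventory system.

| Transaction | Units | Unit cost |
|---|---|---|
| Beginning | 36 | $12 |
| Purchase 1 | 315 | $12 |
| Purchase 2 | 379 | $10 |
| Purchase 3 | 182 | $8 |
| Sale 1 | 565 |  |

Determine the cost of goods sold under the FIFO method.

COGS = $6,352

Sale 1 (565) [FIFO — oldest first]: 36 @ $12 + 315 @ $12 + 214 @ $10 = $6,352
Ending inventory: 165 @ $10 + 182 @ $8 = $3,106
Check: goods available $9,458 = COGS $6,352 + ending $3,106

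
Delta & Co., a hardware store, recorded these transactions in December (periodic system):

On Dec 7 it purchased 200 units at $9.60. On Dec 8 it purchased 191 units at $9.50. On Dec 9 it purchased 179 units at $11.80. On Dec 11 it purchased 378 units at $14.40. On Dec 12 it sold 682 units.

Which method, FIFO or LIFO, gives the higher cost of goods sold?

FIFO COGS: 200 @ $9.60 + 191 @ $9.50 + 179 @ $11.80 + 112 @ $14.40 = $7,459.50
LIFO COGS: 378 @ $14.40 + 179 @ $11.80 + 125 @ $9.50 = $8,742.90

LIFO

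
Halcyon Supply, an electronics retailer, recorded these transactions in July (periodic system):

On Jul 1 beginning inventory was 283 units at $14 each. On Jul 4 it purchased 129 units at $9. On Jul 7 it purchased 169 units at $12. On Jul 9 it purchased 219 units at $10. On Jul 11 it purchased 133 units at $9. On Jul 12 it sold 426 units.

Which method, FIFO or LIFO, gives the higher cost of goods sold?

FIFO COGS: 283 @ $14 + 129 @ $9 + 14 @ $12 = $5,291
LIFO COGS: 133 @ $9 + 219 @ $10 + 74 @ $12 = $4,275

FIFO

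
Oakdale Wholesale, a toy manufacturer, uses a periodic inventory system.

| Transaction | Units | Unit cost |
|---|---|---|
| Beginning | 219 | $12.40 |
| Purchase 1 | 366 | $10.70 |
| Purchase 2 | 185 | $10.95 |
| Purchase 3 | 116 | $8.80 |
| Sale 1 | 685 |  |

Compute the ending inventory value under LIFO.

Sale 1 (685) [LIFO — newest first]: 116 @ $8.80 + 185 @ $10.95 + 366 @ $10.70 + 18 @ $12.40 = $7,185.95
Ending inventory: 201 @ $12.40 = $2,492.40
Check: goods available $9,678.35 = COGS $7,185.95 + ending $2,492.40

Ending inventory = $2,492.40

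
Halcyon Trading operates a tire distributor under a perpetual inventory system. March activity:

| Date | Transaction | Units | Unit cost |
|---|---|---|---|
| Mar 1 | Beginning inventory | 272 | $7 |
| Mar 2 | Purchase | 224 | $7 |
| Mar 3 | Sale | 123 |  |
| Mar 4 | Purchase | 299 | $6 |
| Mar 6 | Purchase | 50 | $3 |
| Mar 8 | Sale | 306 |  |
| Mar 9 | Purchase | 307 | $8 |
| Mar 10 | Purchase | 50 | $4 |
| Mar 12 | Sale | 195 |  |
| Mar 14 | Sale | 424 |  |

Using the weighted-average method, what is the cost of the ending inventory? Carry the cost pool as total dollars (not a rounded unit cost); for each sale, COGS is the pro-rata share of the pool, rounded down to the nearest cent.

Ending inventory = $1,052.01

After Mar 1: 272 on hand, pool $1,904.00 (≈ $7.0000 each)
After Mar 2: 496 on hand, pool $3,472.00 (≈ $7.0000 each)
Mar 3, sell 123: 123/496 × $3,472.00 → $861.00
After Mar 4: 672 on hand, pool $4,405.00 (≈ $6.5551 each)
After Mar 6: 722 on hand, pool $4,555.00 (≈ $6.3089 each)
Mar 8, sell 306: 306/722 × $4,555.00 → $1,930.51
After Mar 9: 723 on hand, pool $5,080.49 (≈ $7.0270 each)
After Mar 10: 773 on hand, pool $5,280.49 (≈ $6.8312 each)
Mar 12, sell 195: 195/773 × $5,280.49 → $1,332.07
Mar 14, sell 424: 424/578 × $3,948.42 → $2,896.41
Total COGS = $861.00 + $1,930.51 + $1,332.07 + $2,896.41 = $7,019.99
Ending inventory (cost pool remaining) = $1,052.01
Check: goods available $8,072.00 = COGS $7,019.99 + ending $1,052.01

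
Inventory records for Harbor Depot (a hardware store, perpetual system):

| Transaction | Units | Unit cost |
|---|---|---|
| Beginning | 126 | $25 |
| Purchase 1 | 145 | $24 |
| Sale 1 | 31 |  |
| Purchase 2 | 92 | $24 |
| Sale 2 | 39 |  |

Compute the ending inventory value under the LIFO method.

Sale 1 (31) [LIFO — newest first]: 31 @ $24 = $744
Sale 2 (39) [LIFO — newest first]: 39 @ $24 = $936
Total COGS = $744 + $936 = $1,680
Ending inventory: 126 @ $25 + 114 @ $24 + 53 @ $24 = $7,158

Ending inventory = $7,158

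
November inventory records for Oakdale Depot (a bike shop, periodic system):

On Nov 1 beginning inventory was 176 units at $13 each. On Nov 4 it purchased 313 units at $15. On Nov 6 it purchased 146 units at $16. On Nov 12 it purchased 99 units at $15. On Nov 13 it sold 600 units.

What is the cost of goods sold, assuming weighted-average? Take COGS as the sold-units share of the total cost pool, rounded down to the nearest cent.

Nov 13, sell 600: 600/734 × $10,804.00 → $8,831.60
Ending inventory (cost pool remaining) = $1,972.40
Check: goods available $10,804.00 = COGS $8,831.60 + ending $1,972.40

COGS = $8,831.60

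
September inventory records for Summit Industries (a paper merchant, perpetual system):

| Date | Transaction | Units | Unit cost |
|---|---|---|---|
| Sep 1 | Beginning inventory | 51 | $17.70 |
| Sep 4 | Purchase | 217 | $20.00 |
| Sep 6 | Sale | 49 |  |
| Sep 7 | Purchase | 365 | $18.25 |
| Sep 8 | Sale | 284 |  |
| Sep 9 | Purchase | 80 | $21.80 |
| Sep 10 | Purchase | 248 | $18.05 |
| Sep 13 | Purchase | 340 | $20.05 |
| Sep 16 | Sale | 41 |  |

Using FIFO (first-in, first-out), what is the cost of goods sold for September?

Sep 6, 49 sold [FIFO — oldest first]: 49 @ $17.70 = $867.30
Sep 8, 284 sold [FIFO — oldest first]: 2 @ $17.70 + 217 @ $20.00 + 65 @ $18.25 = $5,561.65
Sep 16, 41 sold [FIFO — oldest first]: 41 @ $18.25 = $748.25
Total COGS = $867.30 + $5,561.65 + $748.25 = $7,177.20
Ending inventory: 259 @ $18.25 + 80 @ $21.80 + 248 @ $18.05 + 340 @ $20.05 = $17,764.15

COGS = $7,177.20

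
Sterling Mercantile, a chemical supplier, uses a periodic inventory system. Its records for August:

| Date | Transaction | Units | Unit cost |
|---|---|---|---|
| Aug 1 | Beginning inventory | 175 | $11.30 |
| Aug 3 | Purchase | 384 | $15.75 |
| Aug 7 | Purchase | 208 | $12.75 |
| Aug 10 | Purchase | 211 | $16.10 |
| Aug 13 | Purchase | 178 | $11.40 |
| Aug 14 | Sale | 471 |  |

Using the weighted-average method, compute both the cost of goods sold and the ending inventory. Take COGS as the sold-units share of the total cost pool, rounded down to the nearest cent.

COGS = $6,561.32; ending inventory = $9,542.48

Aug 14, sell 471: 471/1156 × $16,103.80 → $6,561.32
Ending inventory (cost pool remaining) = $9,542.48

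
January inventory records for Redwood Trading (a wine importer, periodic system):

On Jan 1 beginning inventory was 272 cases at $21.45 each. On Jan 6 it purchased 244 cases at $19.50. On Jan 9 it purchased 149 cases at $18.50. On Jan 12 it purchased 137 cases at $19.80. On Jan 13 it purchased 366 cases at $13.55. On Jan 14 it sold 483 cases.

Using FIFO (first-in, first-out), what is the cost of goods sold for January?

COGS = $9,948.90

Jan 14, 483 sold [FIFO — oldest first]: 272 @ $21.45 + 211 @ $19.50 = $9,948.90
Ending inventory: 33 @ $19.50 + 149 @ $18.50 + 137 @ $19.80 + 366 @ $13.55 = $11,071.90
Check: goods available $21,020.80 = COGS $9,948.90 + ending $11,071.90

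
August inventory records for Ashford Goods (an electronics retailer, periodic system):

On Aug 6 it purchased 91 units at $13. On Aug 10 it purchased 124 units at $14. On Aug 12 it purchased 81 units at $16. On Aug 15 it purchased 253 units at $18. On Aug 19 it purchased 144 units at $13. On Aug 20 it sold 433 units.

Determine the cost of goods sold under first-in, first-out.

COGS = $6,681

Aug 20, 433 sold [FIFO — oldest first]: 91 @ $13 + 124 @ $14 + 81 @ $16 + 137 @ $18 = $6,681
Ending inventory: 116 @ $18 + 144 @ $13 = $3,960
Check: goods available $10,641 = COGS $6,681 + ending $3,960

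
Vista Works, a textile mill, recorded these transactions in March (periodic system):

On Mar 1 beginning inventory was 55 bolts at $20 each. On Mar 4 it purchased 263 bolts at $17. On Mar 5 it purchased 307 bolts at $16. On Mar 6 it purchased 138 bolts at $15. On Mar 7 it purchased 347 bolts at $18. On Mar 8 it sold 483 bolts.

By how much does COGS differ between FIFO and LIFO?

$75

FIFO COGS: 55 @ $20 + 263 @ $17 + 165 @ $16 = $8,211
LIFO COGS: 347 @ $18 + 136 @ $15 = $8,286
Difference = |$8,211 − $8,286| = $75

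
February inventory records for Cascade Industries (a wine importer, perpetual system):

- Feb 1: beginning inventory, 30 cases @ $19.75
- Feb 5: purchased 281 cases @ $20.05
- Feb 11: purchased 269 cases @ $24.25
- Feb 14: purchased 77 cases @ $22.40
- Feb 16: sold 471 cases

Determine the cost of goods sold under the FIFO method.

COGS = $10,106.55

Feb 16, 471 sold [FIFO — oldest first]: 30 @ $19.75 + 281 @ $20.05 + 160 @ $24.25 = $10,106.55
Ending inventory: 109 @ $24.25 + 77 @ $22.40 = $4,368.05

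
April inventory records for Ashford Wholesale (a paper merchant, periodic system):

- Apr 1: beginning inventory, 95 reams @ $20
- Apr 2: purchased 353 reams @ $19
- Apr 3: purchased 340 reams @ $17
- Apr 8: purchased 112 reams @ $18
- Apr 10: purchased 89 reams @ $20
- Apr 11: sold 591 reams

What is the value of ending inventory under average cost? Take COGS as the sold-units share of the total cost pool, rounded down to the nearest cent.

Apr 11, sell 591: 591/989 × $18,183.00 → $10,865.67
Ending inventory (cost pool remaining) = $7,317.33

Ending inventory = $7,317.33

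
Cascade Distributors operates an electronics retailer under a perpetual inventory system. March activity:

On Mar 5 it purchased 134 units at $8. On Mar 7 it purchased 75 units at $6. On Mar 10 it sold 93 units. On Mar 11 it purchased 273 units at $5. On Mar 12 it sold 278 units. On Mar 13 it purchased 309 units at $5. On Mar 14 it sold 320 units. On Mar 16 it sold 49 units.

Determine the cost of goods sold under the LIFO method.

COGS = $4,024

Mar 10, 93 sold [LIFO — newest first]: 75 @ $6 + 18 @ $8 = $594
Mar 12, 278 sold [LIFO — newest first]: 273 @ $5 + 5 @ $8 = $1,405
Mar 14, 320 sold [LIFO — newest first]: 309 @ $5 + 11 @ $8 = $1,633
Mar 16, 49 sold [LIFO — newest first]: 49 @ $8 = $392
Total COGS = $594 + $1,405 + $1,633 + $392 = $4,024
Ending inventory: 51 @ $8 = $408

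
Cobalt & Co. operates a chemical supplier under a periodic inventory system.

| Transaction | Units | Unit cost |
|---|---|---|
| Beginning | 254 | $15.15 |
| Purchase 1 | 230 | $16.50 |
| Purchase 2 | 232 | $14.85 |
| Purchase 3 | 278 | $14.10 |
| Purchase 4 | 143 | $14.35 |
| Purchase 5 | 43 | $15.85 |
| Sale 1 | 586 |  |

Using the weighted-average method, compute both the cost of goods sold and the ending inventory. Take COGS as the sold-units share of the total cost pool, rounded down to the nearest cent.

COGS = $8,810.70; ending inventory = $8,931.00

Sale 1, sell 586: 586/1180 × $17,741.70 → $8,810.70
Ending inventory (cost pool remaining) = $8,931.00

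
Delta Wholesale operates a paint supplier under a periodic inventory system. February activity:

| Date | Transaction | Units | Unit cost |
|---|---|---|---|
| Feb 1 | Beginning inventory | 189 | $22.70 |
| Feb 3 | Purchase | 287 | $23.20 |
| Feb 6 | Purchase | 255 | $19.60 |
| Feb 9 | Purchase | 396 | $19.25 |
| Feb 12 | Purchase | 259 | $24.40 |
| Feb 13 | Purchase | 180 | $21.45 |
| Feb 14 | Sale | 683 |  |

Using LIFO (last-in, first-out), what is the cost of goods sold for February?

Feb 14, 683 sold [LIFO — newest first]: 180 @ $21.45 + 259 @ $24.40 + 244 @ $19.25 = $14,877.60
Ending inventory: 189 @ $22.70 + 287 @ $23.20 + 255 @ $19.60 + 152 @ $19.25 = $18,872.70

COGS = $14,877.60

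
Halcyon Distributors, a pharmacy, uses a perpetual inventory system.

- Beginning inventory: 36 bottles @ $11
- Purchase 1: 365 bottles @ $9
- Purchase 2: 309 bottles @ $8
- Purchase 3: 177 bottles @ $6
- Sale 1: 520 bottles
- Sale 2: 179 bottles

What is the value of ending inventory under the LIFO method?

Sale 1 (520) [LIFO — newest first]: 177 @ $6 + 309 @ $8 + 34 @ $9 = $3,840
Sale 2 (179) [LIFO — newest first]: 179 @ $9 = $1,611
Total COGS = $3,840 + $1,611 = $5,451
Ending inventory: 36 @ $11 + 152 @ $9 = $1,764

Ending inventory = $1,764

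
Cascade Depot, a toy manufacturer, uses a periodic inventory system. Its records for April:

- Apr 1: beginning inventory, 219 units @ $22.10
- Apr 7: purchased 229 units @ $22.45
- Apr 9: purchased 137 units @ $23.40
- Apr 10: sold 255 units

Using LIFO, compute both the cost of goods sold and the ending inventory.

Apr 10, 255 sold [LIFO — newest first]: 137 @ $23.40 + 118 @ $22.45 = $5,854.90
Ending inventory: 219 @ $22.10 + 111 @ $22.45 = $7,331.85

COGS = $5,854.90; ending inventory = $7,331.85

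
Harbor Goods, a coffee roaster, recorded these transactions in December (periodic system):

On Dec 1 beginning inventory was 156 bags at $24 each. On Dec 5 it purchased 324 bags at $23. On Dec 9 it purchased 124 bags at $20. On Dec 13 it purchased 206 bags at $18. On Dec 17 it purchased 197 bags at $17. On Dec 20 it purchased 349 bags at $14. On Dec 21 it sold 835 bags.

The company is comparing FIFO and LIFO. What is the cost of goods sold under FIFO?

COGS = $17,809

FIFO COGS: 156 @ $24 + 324 @ $23 + 124 @ $20 + 206 @ $18 + 25 @ $17 = $17,809
LIFO COGS: 349 @ $14 + 197 @ $17 + 206 @ $18 + 83 @ $20 = $13,603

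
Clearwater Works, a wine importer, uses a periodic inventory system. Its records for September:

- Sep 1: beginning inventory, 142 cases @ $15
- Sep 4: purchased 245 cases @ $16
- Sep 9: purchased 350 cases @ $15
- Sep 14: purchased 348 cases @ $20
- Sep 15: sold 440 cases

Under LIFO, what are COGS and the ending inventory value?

COGS = $8,340; ending inventory = $9,920

Sep 15, 440 sold [LIFO — newest first]: 348 @ $20 + 92 @ $15 = $8,340
Ending inventory: 142 @ $15 + 245 @ $16 + 258 @ $15 = $9,920
Check: goods available $18,260 = COGS $8,340 + ending $9,920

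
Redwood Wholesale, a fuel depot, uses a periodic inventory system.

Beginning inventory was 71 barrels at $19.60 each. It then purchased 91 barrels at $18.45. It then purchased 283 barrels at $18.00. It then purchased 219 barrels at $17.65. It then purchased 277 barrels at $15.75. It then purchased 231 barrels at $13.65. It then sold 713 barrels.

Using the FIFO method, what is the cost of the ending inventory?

Ending inventory = $6,744.15

Sale 1 (713) [FIFO — oldest first]: 71 @ $19.60 + 91 @ $18.45 + 283 @ $18.00 + 219 @ $17.65 + 49 @ $15.75 = $12,801.65
Ending inventory: 228 @ $15.75 + 231 @ $13.65 = $6,744.15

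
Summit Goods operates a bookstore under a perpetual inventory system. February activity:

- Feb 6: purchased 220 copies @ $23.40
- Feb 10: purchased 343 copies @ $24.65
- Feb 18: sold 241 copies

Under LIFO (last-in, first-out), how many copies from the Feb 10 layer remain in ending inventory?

102

Feb 18, 241 sold [LIFO — newest first]: 241 @ $24.65 = $5,940.65
Ending inventory: 220 @ $23.40 + 102 @ $24.65 = $7,662.30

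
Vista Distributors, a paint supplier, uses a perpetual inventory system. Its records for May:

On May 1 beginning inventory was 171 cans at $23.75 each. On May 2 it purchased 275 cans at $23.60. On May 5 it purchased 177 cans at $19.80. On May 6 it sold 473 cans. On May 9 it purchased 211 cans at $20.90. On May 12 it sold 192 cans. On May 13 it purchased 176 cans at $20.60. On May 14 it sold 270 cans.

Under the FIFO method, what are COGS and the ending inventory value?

May 6, 473 sold [FIFO — oldest first]: 171 @ $23.75 + 275 @ $23.60 + 27 @ $19.80 = $11,085.85
May 12, 192 sold [FIFO — oldest first]: 150 @ $19.80 + 42 @ $20.90 = $3,847.80
May 14, 270 sold [FIFO — oldest first]: 169 @ $20.90 + 101 @ $20.60 = $5,612.70
Total COGS = $11,085.85 + $3,847.80 + $5,612.70 = $20,546.35
Ending inventory: 75 @ $20.60 = $1,545.00

COGS = $20,546.35; ending inventory = $1,545.00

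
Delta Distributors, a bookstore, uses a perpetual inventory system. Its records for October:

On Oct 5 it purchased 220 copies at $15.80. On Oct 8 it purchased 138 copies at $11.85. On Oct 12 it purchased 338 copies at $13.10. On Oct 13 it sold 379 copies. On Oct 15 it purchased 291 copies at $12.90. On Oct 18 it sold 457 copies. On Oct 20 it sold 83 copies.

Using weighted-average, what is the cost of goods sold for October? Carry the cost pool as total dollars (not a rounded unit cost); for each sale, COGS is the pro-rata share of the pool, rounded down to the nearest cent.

After Oct 5: 220 on hand, pool $3,476.00 (≈ $15.8000 each)
After Oct 8: 358 on hand, pool $5,111.30 (≈ $14.2774 each)
After Oct 12: 696 on hand, pool $9,539.10 (≈ $13.7056 each)
Oct 13, sell 379: 379/696 × $9,539.10 → $5,194.42
After Oct 15: 608 on hand, pool $8,098.58 (≈ $13.3200 each)
Oct 18, sell 457: 457/608 × $8,098.58 → $6,087.25
Oct 20, sell 83: 83/151 × $2,011.33 → $1,105.56
Total COGS = $5,194.42 + $6,087.25 + $1,105.56 = $12,387.23
Ending inventory (cost pool remaining) = $905.77
Check: goods available $13,293.00 = COGS $12,387.23 + ending $905.77

COGS = $12,387.23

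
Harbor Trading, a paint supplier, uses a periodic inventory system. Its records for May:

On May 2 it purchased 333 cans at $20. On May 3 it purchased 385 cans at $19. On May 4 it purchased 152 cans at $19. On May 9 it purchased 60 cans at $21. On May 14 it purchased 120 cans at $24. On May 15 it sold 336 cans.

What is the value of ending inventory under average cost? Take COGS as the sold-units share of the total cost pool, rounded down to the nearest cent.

Ending inventory = $14,282.04

May 15, sell 336: 336/1050 × $21,003.00 → $6,720.96
Ending inventory (cost pool remaining) = $14,282.04
Check: goods available $21,003.00 = COGS $6,720.96 + ending $14,282.04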